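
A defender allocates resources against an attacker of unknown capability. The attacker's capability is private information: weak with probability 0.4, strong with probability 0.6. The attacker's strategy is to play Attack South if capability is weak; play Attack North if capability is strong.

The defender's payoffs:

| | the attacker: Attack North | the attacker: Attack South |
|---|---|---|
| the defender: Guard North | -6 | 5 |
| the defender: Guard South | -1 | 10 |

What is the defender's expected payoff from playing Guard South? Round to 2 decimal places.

3.40

E[Guard South] = 0.4·10 + 0.6·(-1) = 4 + (-0.6) = 3.4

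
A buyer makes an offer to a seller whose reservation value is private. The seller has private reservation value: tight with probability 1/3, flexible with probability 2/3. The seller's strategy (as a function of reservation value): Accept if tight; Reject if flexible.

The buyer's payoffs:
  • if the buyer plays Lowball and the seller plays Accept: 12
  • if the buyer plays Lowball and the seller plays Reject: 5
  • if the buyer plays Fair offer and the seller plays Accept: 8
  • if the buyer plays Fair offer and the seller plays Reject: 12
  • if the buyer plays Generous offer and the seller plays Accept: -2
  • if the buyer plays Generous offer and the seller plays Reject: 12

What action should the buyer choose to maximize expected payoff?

Fair offer

E[Lowball] = 1/3·(12) + 2/3·(5) = 22/3
E[Fair offer] = 1/3·(8) + 2/3·(12) = 32/3
E[Generous offer] = 1/3·(-2) + 2/3·(12) = 22/3
Best response: Fair offer (32/3 is the largest).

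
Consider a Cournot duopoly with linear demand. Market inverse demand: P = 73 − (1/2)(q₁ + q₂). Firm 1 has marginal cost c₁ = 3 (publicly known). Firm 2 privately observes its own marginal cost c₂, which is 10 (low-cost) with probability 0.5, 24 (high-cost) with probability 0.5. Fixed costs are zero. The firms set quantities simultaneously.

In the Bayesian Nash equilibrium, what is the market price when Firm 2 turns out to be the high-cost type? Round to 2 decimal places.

Type-c best response for Firm 2: q₂(c) = (73 − c) − q₁/2.
Firm 1 maximizes expected profit; its first-order condition is 73 − q₁ − (1/2)E[q₂] − 3 = 0.
Substituting E[q₂] and solving: E[c₂] = 17, so q₁ = (73 − 2·3 + 17)/(3/2) = 56.
q₂(high-cost) = 21, so P = 73 − (1/2)·(56 + 21) = 34.5.

34.50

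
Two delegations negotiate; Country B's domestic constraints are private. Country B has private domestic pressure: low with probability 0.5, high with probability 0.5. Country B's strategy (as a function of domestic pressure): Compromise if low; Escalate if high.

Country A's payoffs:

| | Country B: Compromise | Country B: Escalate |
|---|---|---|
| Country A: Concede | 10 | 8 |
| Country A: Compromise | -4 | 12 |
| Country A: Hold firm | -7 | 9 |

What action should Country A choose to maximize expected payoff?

E[Concede] = 0.5·(10) + 0.5·(8) = 9
E[Compromise] = 0.5·(-4) + 0.5·(12) = 4
E[Hold firm] = 0.5·(-7) + 0.5·(9) = 1
Best response: Concede (9 is the largest).

Concede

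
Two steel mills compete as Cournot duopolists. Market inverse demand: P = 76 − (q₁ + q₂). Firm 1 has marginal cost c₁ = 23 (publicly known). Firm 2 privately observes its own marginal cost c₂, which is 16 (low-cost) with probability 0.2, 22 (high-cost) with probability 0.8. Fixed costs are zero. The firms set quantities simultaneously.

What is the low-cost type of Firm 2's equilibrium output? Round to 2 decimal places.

21.53

Type-c best response for Firm 2: q₂(c) = (76 − c)/2 − q₁/2.
Firm 1 maximizes expected profit; its first-order condition is 76 − 2q₁ − E[q₂] − 23 = 0.
Substituting E[q₂] and solving: E[c₂] = 20.8, so q₁ = (76 − 2·23 + 20.8)/3 = 16.9333.
q₂(low-cost) = (76 − 16 − 16.9333)/2 = 21.5333.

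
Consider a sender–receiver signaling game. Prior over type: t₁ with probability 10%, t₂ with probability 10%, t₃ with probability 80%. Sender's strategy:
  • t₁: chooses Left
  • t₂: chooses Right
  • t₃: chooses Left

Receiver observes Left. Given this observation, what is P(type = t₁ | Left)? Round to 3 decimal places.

P(Left) = 0.1·1 + 0.1·0 + 0.8·1 = 0.9
P(t₁ | Left) = (0.1·1) / 0.9 = 0.1 / 0.9 = 0.111111

0.111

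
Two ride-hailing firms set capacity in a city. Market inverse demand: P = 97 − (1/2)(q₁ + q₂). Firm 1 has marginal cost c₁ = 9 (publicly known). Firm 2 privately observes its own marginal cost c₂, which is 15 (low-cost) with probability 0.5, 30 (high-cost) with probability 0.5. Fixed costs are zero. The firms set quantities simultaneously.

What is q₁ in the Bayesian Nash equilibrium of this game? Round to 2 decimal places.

67.67

Type-c best response for Firm 2: q₂(c) = (97 − c) − q₁/2.
Firm 1 maximizes expected profit; its first-order condition is 97 − q₁ − (1/2)E[q₂] − 9 = 0.
Substituting E[q₂] and solving: E[c₂] = 22.5, so q₁ = (97 − 2·9 + 22.5)/(3/2) = 67.6667.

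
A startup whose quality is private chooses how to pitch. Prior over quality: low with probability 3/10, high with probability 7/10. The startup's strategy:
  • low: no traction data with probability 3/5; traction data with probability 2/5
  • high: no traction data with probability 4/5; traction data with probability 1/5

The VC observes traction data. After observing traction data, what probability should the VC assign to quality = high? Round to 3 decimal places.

P(traction data) = (3/10)·(2/5) + (7/10)·(1/5) = 13/50
P(high | traction data) = ((7/10)·(1/5)) / (13/50) = (7/50) / (13/50) = 7/13

0.538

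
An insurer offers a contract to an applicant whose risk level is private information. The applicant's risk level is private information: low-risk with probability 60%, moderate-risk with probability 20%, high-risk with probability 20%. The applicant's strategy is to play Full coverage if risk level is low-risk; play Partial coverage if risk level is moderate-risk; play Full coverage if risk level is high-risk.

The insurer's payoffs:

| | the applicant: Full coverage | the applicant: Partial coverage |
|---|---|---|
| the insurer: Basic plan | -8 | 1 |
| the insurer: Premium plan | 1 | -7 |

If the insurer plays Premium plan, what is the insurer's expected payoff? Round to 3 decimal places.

Take the expectation over the applicant's risk level, weighting each type's action by its prior probability.
E[Premium plan] = 0.6·1 + 0.2·(-7) + 0.2·1 = 0.6 + (-1.4) + 0.2 = -0.6

-0.600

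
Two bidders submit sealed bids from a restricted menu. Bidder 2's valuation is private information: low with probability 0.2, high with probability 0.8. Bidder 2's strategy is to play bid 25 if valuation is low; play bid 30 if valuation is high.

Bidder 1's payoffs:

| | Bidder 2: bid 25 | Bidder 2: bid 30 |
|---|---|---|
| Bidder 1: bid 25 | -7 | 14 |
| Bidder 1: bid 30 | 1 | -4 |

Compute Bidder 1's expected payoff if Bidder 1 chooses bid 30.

-3

Take the expectation over Bidder 2's valuation, weighting each type's action by its prior probability.
E[bid 30] = 0.2·1 + 0.8·(-4) = 0.2 + (-3.2) = -3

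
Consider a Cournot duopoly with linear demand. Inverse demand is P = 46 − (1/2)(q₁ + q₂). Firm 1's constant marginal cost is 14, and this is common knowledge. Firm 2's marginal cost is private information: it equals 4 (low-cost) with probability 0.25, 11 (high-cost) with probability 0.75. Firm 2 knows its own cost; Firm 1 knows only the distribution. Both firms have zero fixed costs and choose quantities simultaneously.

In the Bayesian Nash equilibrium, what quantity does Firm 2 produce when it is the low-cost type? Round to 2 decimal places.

32.92

Firm 2 with cost c maximizes (46 − (1/2)(q₁+q₂) − c)·q₂, giving q₂(c) = (46 − c − (1/2)q₁).
E[c₂] = 0.25·4 + 0.75·11 = 9.25
Firm 1's FOC against E[q₂] yields q₁ = (46 − 2·14 + E[c₂])/(3/2) = (46 − 28 + 9.25)/(3/2) = 18.1667.
q₂(low-cost) = (46 − 4 − (1/2)·18.1667) = 32.9167.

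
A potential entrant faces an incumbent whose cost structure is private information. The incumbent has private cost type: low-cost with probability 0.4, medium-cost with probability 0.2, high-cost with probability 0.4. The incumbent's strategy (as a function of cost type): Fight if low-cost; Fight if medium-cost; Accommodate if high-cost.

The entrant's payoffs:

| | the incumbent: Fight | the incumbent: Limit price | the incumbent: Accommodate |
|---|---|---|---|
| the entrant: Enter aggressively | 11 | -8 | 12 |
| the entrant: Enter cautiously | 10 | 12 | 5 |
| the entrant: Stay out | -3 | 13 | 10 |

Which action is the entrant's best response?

Enter aggressively

Compute the entrant's expected payoff for each action, taking the expectation over the incumbent's type.
E[Enter aggressively] = 0.4·(11) + 0.2·(11) + 0.4·(12) = 11.4
E[Enter cautiously] = 0.4·(10) + 0.2·(10) + 0.4·(5) = 8
E[Stay out] = 0.4·(-3) + 0.2·(-3) + 0.4·(10) = 2.2
Best response: Enter aggressively (11.4 is the largest).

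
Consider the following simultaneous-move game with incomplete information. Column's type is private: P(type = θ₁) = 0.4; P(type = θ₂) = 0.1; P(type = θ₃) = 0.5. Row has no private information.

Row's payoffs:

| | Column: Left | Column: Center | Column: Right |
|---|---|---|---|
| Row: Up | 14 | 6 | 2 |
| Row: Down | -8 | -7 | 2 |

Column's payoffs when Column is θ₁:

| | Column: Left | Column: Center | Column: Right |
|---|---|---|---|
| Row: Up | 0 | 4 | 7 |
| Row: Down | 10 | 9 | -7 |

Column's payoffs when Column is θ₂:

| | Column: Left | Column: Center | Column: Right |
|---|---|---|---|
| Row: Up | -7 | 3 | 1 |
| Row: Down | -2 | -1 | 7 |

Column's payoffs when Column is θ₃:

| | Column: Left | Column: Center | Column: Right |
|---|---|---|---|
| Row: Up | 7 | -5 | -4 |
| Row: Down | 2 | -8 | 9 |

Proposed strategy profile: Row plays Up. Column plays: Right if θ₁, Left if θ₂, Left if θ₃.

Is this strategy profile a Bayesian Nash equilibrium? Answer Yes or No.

No

Row plays Up: E[Up] = 0.4·(2) + 0.1·(14) + 0.5·(14) = 9.2; E[Down] = -4. Best-responding. ✓
Column (type θ₁), facing Up: Left gives 0, Center gives 4, Right gives 7. Proposed Right is best. ✓
Column (type θ₂), facing Up: Left gives -7, Center gives 3, Right gives 1. Proposed Left is not best — profitable deviation exists. ✗
Column (type θ₃), facing Up: Left gives 7, Center gives -5, Right gives -4. Proposed Left is best. ✓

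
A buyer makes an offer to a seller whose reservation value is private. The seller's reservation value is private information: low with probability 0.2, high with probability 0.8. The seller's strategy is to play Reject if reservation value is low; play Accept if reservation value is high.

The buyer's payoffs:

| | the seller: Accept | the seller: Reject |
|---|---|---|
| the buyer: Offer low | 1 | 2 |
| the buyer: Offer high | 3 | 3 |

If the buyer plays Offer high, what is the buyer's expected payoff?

E[Offer high] = 0.2·3 + 0.8·3 = 0.6 + 2.4 = 3

3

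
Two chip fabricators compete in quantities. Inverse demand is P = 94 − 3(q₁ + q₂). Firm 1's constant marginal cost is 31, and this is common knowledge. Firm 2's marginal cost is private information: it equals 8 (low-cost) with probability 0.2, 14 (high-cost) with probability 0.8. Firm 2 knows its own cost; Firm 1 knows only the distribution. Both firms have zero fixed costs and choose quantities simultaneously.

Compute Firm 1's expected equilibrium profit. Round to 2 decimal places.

Type-c best response for Firm 2: q₂(c) = (94 − c)/6 − q₁/2.
Firm 1 maximizes expected profit; its first-order condition is 94 − 6q₁ − 3E[q₂] − 31 = 0.
Substituting E[q₂] and solving: E[c₂] = 12.8, so q₁ = (94 − 2·31 + 12.8)/9 = 4.97778.
E[P] = 94 − 3·(q₁ + E[q₂]) = 45.9333; Firm 1's expected profit = (E[P] − 31)·q₁ = (45.9333 − 31)·4.97778 = 74.3348.

74.33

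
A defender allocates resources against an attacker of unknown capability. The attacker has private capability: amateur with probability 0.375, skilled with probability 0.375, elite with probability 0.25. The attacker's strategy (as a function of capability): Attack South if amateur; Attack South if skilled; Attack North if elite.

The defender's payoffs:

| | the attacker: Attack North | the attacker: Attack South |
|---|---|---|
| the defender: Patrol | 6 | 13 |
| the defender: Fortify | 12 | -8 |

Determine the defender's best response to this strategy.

E[Patrol] = 0.375·(13) + 0.375·(13) + 0.25·(6) = 11.25
E[Fortify] = 0.375·(-8) + 0.375·(-8) + 0.25·(12) = -3
Best response: Patrol (11.25 is the largest).

Patrol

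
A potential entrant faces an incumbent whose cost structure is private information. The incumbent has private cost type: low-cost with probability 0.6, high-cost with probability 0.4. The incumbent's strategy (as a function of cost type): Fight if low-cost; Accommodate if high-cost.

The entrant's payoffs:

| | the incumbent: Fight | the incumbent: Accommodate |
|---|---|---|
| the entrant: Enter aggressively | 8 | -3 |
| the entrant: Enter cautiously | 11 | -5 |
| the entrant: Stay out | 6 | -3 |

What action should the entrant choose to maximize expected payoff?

Enter cautiously

Compute the entrant's expected payoff for each action, taking the expectation over the incumbent's type.
E[Enter aggressively] = 0.6·(8) + 0.4·(-3) = 3.6
E[Enter cautiously] = 0.6·(11) + 0.4·(-5) = 4.6
E[Stay out] = 0.6·(6) + 0.4·(-3) = 2.4
Best response: Enter cautiously (4.6 is the largest).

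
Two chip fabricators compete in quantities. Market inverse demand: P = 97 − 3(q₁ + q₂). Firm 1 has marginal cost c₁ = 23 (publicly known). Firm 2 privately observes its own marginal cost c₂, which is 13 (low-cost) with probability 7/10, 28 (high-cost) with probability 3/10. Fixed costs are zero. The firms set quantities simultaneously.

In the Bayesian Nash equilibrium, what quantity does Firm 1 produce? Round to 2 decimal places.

Type-c best response for Firm 2: q₂(c) = (97 − c)/6 − q₁/2.
Firm 1 maximizes expected profit; its first-order condition is 97 − 6q₁ − 3E[q₂] − 23 = 0.
Substituting E[q₂] and solving: E[c₂] = 17.5, so q₁ = (97 − 2·23 + 17.5)/9 = 7.61111.

7.61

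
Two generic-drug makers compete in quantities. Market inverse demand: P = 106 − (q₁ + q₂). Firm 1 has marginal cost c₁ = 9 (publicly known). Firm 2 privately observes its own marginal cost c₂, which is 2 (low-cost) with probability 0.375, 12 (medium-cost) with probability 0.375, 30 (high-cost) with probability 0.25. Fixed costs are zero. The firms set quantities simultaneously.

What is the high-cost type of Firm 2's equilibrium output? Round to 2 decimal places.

Firm 2 with cost c maximizes (106 − (q₁+q₂) − c)·q₂, giving q₂(c) = (106 − c − q₁)/2.
E[c₂] = 0.375·2 + 0.375·12 + 0.25·30 = 12.75
Firm 1's FOC against E[q₂] yields q₁ = (106 − 2·9 + E[c₂])/3 = (106 − 18 + 12.75)/3 = 33.5833.
q₂(high-cost) = (106 − 30 − 33.5833)/2 = 21.2083.

21.21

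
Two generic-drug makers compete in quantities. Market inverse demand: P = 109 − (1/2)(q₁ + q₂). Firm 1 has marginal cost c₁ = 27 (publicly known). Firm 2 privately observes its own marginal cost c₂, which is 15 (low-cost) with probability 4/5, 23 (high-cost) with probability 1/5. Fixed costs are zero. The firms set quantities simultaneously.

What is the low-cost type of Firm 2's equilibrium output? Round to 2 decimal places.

70.13

Type-c best response for Firm 2: q₂(c) = (109 − c) − q₁/2.
Firm 1 maximizes expected profit; its first-order condition is 109 − q₁ − (1/2)E[q₂] − 27 = 0.
Substituting E[q₂] and solving: E[c₂] = 16.6, so q₁ = (109 − 2·27 + 16.6)/(3/2) = 47.7333.
q₂(low-cost) = (109 − 15 − (1/2)·47.7333) = 70.1333.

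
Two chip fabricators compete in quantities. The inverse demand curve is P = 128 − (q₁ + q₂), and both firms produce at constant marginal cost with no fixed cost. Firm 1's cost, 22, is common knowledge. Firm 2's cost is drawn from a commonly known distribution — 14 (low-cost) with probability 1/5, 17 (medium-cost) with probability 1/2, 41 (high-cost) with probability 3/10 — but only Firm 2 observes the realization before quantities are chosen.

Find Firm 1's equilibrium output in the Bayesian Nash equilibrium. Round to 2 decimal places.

Type-c best response for Firm 2: q₂(c) = (128 − c)/2 − q₁/2.
Firm 1 maximizes expected profit; its first-order condition is 128 − 2q₁ − E[q₂] − 22 = 0.
Substituting E[q₂] and solving: E[c₂] = 23.6, so q₁ = (128 − 2·22 + 23.6)/3 = 35.8667.

35.87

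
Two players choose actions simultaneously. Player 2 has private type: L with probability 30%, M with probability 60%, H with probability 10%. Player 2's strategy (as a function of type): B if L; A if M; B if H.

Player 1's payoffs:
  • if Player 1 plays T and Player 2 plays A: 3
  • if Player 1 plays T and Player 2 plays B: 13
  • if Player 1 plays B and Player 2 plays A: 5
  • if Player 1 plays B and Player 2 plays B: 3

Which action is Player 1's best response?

T

E[T] = 0.3·(13) + 0.6·(3) + 0.1·(13) = 7
E[B] = 0.3·(3) + 0.6·(5) + 0.1·(3) = 4.2
Best response: T (7 is the largest).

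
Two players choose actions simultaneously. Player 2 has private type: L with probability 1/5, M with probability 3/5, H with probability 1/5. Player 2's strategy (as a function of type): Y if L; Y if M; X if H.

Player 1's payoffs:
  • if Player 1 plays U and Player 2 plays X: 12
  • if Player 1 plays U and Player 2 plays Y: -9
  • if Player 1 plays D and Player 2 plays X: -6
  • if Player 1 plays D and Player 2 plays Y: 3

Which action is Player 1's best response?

D

E[U] = 1/5·(-9) + 3/5·(-9) + 1/5·(12) = -24/5
E[D] = 1/5·(3) + 3/5·(3) + 1/5·(-6) = 6/5
Best response: D (6/5 is the largest).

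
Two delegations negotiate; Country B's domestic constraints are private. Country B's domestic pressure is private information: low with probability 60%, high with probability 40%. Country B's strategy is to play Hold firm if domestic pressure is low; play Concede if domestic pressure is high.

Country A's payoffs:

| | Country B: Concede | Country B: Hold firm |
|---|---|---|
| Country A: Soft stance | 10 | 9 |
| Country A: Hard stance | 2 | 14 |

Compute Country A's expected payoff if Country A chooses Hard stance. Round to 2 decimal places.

E[Hard stance] = 0.6·14 + 0.4·2 = 8.4 + 0.8 = 9.2

9.20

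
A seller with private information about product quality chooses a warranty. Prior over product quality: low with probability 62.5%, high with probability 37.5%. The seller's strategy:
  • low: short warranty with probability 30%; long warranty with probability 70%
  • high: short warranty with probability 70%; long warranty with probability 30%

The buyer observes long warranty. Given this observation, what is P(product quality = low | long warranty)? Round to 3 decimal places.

P(long warranty) = 0.625·0.7 + 0.375·0.3 = 0.55
P(low | long warranty) = (0.625·0.7) / 0.55 = 0.4375 / 0.55 = 0.795455

0.795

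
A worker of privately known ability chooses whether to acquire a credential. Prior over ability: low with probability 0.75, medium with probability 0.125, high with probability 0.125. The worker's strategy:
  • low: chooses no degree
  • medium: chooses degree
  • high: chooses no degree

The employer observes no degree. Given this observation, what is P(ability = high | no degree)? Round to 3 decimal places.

P(no degree) = 0.75·1 + 0.125·0 + 0.125·1 = 0.875
P(high | no degree) = (0.125·1) / 0.875 = 0.125 / 0.875 = 0.142857

0.143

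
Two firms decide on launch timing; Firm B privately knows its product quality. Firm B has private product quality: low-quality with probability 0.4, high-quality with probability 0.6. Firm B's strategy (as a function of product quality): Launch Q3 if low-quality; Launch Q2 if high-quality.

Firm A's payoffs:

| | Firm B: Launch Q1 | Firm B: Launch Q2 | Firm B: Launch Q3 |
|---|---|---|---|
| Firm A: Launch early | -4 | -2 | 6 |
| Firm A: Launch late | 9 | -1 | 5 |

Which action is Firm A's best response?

E[Launch early] = 0.4·(6) + 0.6·(-2) = 1.2
E[Launch late] = 0.4·(5) + 0.6·(-1) = 1.4
Best response: Launch late (1.4 is the largest).

Launch late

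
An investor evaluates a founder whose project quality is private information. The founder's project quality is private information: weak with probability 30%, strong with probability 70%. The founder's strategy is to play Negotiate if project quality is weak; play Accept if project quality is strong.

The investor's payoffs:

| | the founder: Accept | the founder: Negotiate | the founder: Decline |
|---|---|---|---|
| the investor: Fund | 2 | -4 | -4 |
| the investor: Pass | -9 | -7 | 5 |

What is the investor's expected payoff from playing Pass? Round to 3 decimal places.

-8.400

E[Pass] = 0.3·(-7) + 0.7·(-9) = (-2.1) + (-6.3) = -8.4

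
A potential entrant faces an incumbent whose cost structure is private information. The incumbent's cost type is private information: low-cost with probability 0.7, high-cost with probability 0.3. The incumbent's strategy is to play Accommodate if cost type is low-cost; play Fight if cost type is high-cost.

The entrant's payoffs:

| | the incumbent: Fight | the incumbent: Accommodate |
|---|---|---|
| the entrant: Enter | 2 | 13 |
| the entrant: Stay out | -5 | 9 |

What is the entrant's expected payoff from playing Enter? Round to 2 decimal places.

9.70

E[Enter] = 0.7·13 + 0.3·2 = 9.1 + 0.6 = 9.7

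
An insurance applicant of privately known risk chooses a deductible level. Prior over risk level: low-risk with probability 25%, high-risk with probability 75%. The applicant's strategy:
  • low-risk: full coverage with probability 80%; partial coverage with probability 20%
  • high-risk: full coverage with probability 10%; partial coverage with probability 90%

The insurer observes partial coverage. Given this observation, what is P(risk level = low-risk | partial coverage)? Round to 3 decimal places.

0.069

P(partial coverage) = 0.25·0.2 + 0.75·0.9 = 0.725
P(low-risk | partial coverage) = (0.25·0.2) / 0.725 = 0.05 / 0.725 = 0.0689655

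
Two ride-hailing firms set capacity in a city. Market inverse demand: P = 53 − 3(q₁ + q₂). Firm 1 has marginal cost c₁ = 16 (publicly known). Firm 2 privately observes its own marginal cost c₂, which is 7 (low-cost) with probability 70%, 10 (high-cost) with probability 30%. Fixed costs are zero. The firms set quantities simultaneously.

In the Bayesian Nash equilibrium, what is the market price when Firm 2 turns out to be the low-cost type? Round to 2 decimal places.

Firm 2 with cost c maximizes (53 − 3(q₁+q₂) − c)·q₂, giving q₂(c) = (53 − c − 3q₁)/6.
E[c₂] = 0.7·7 + 0.3·10 = 7.9
Firm 1's FOC against E[q₂] yields q₁ = (53 − 2·16 + E[c₂])/9 = (53 − 32 + 7.9)/9 = 3.21111.
q₂(low-cost) = 6.06111, so P = 53 − 3·(3.21111 + 6.06111) = 25.1833.

25.18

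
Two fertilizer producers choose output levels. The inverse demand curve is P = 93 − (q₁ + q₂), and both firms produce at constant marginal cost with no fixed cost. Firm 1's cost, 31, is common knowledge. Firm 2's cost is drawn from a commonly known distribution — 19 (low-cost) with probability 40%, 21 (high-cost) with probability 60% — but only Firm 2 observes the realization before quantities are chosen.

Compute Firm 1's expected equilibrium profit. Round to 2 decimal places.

291.27

Each type of Firm 2 best-responds to q₁; Firm 1 best-responds to the expected q₂ over Firm 2's types.
Firm 2 with cost c maximizes (93 − (q₁+q₂) − c)·q₂, giving q₂(c) = (93 − c − q₁)/2.
E[c₂] = 0.4·19 + 0.6·21 = 20.2
Firm 1's FOC against E[q₂] yields q₁ = (93 − 2·31 + E[c₂])/3 = (93 − 62 + 20.2)/3 = 17.0667.
E[P] = 93 − (q₁ + E[q₂]) = 48.0667; Firm 1's expected profit = (E[P] − 31)·q₁ = (48.0667 − 31)·17.0667 = 291.271.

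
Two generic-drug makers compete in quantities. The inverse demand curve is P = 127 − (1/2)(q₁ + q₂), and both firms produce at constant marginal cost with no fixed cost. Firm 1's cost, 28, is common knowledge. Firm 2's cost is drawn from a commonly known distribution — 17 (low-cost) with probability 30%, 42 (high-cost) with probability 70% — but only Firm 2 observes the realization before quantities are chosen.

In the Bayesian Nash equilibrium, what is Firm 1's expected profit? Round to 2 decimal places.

2473.39

Type-c best response for Firm 2: q₂(c) = (127 − c) − q₁/2.
Firm 1 maximizes expected profit; its first-order condition is 127 − q₁ − (1/2)E[q₂] − 28 = 0.
Substituting E[q₂] and solving: E[c₂] = 34.5, so q₁ = (127 − 2·28 + 34.5)/(3/2) = 70.3333.
E[P] = 127 − (1/2)·(q₁ + E[q₂]) = 63.1667; Firm 1's expected profit = (E[P] − 28)·q₁ = (63.1667 − 28)·70.3333 = 2473.39.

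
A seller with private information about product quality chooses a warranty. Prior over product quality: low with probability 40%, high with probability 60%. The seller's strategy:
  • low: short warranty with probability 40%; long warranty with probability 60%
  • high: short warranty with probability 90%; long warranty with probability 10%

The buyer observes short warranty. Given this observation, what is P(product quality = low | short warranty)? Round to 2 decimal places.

0.23

P(short warranty) = 0.4·0.4 + 0.6·0.9 = 0.7
P(low | short warranty) = (0.4·0.4) / 0.7 = 0.16 / 0.7 = 0.228571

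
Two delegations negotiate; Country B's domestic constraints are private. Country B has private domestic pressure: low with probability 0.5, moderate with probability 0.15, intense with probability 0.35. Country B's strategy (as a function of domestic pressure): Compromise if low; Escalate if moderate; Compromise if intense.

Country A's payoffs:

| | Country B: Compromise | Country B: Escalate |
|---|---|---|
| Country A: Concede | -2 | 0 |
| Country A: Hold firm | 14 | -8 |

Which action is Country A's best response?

Hold firm

E[Concede] = 0.5·(-2) + 0.15·(0) + 0.35·(-2) = -1.7
E[Hold firm] = 0.5·(14) + 0.15·(-8) + 0.35·(14) = 10.7
Best response: Hold firm (10.7 is the largest).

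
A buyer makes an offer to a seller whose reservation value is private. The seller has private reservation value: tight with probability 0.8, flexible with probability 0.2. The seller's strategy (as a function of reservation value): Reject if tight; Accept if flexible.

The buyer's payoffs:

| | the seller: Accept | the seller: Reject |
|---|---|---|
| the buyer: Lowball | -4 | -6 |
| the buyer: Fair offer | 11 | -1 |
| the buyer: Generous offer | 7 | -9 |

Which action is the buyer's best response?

Fair offer

E[Lowball] = 0.8·(-6) + 0.2·(-4) = -5.6
E[Fair offer] = 0.8·(-1) + 0.2·(11) = 1.4
E[Generous offer] = 0.8·(-9) + 0.2·(7) = -5.8
Best response: Fair offer (1.4 is the largest).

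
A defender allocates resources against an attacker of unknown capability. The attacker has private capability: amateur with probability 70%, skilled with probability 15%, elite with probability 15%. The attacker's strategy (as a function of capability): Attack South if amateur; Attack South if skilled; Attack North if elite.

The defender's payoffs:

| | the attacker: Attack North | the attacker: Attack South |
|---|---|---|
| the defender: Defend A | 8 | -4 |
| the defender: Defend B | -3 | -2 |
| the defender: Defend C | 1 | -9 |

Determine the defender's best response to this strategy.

Defend B

E[Defend A] = 0.7·(-4) + 0.15·(-4) + 0.15·(8) = -2.2
E[Defend B] = 0.7·(-2) + 0.15·(-2) + 0.15·(-3) = -2.15
E[Defend C] = 0.7·(-9) + 0.15·(-9) + 0.15·(1) = -7.5
Best response: Defend B (-2.15 is the largest).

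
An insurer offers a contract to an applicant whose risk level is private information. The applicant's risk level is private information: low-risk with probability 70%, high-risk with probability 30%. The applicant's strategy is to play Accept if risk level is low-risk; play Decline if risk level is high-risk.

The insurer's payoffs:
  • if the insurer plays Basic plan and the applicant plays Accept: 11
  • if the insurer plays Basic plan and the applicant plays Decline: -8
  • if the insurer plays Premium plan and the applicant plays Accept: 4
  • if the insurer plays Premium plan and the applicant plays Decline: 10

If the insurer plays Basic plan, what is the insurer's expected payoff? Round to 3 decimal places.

5.300

Take the expectation over the applicant's risk level, weighting each type's action by its prior probability.
E[Basic plan] = 0.7·11 + 0.3·(-8) = 7.7 + (-2.4) = 5.3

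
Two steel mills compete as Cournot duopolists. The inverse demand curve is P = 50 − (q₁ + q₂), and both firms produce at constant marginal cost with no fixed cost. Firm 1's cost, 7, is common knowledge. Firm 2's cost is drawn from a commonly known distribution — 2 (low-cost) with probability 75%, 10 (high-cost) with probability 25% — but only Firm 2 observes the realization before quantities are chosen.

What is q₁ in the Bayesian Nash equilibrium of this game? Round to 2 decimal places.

Firm 2 with cost c maximizes (50 − (q₁+q₂) − c)·q₂, giving q₂(c) = (50 − c − q₁)/2.
E[c₂] = 0.75·2 + 0.25·10 = 4
Firm 1's FOC against E[q₂] yields q₁ = (50 − 2·7 + E[c₂])/3 = (50 − 14 + 4)/3 = 13.3333.

13.33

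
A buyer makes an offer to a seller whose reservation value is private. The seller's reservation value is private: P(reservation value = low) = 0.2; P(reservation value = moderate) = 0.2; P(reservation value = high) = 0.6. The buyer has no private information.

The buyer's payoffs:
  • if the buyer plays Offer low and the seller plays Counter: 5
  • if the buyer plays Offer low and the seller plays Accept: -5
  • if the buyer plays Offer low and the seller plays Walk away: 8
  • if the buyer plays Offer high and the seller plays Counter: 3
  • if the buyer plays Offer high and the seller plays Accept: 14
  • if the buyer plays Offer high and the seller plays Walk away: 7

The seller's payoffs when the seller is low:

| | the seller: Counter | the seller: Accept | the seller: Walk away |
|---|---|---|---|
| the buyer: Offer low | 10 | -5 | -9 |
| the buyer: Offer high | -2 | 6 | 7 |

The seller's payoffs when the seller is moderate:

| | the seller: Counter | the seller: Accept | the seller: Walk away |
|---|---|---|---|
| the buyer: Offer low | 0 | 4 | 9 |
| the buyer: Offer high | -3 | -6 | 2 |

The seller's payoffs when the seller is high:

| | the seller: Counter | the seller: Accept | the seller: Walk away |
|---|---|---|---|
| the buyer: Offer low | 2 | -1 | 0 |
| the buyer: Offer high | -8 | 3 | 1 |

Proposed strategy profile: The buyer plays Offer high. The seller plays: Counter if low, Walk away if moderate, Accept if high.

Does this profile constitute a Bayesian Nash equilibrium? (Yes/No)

No

The buyer plays Offer high: E[Offer high] = 0.2·(3) + 0.2·(7) + 0.6·(14) = 10.4; E[Offer low] = -0.4. Best-responding. ✓
The seller (reservation value low), facing Offer high: Counter gives -2, Accept gives 6, Walk away gives 7. Proposed Counter is not best — profitable deviation exists. ✗
The seller (reservation value moderate), facing Offer high: Counter gives -3, Accept gives -6, Walk away gives 2. Proposed Walk away is best. ✓
The seller (reservation value high), facing Offer high: Counter gives -8, Accept gives 3, Walk away gives 1. Proposed Accept is best. ✓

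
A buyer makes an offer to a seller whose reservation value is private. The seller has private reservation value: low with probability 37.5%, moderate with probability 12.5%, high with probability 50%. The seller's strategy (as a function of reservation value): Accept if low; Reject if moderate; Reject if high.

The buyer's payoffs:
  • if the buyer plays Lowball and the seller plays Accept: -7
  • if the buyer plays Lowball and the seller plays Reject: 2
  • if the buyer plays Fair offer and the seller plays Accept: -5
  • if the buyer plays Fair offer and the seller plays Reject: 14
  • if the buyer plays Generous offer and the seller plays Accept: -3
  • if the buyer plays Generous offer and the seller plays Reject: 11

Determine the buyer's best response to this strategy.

Fair offer

E[Lowball] = 0.375·(-7) + 0.125·(2) + 0.5·(2) = -1.375
E[Fair offer] = 0.375·(-5) + 0.125·(14) + 0.5·(14) = 6.875
E[Generous offer] = 0.375·(-3) + 0.125·(11) + 0.5·(11) = 5.75
Best response: Fair offer (6.875 is the largest).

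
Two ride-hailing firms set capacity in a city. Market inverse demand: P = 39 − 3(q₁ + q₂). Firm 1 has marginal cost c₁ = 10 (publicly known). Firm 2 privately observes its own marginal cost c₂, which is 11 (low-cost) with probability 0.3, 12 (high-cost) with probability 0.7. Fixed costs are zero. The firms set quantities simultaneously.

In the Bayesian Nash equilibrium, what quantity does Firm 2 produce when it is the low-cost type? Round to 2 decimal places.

Type-c best response for Firm 2: q₂(c) = (39 − c)/6 − q₁/2.
Firm 1 maximizes expected profit; its first-order condition is 39 − 6q₁ − 3E[q₂] − 10 = 0.
Substituting E[q₂] and solving: E[c₂] = 11.7, so q₁ = (39 − 2·10 + 11.7)/9 = 3.41111.
q₂(low-cost) = (39 − 11 − 3·3.41111)/6 = 2.96111.

2.96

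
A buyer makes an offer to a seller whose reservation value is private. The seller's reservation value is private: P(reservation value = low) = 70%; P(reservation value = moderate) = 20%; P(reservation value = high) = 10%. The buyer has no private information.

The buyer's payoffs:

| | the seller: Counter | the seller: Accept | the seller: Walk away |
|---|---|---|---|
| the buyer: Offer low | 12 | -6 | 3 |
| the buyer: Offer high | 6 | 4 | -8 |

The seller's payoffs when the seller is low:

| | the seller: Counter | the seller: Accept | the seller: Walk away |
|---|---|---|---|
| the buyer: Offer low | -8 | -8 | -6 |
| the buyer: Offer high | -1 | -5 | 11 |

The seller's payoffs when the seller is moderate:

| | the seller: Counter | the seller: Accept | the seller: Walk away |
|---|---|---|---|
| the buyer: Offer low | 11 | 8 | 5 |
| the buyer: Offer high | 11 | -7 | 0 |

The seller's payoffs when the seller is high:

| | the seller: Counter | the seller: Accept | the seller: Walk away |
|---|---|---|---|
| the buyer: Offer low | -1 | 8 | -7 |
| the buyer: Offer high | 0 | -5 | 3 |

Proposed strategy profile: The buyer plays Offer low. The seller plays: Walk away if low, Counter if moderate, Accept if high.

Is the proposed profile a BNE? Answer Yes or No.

Yes

The buyer plays Offer low: E[Offer low] = 0.7·(3) + 0.2·(12) + 0.1·(-6) = 3.9; E[Offer high] = -4. Best-responding. ✓
The seller (reservation value low), facing Offer low: Counter gives -8, Accept gives -8, Walk away gives -6. Proposed Walk away is best. ✓
The seller (reservation value moderate), facing Offer low: Counter gives 11, Accept gives 8, Walk away gives 5. Proposed Counter is best. ✓
The seller (reservation value high), facing Offer low: Counter gives -1, Accept gives 8, Walk away gives -7. Proposed Accept is best. ✓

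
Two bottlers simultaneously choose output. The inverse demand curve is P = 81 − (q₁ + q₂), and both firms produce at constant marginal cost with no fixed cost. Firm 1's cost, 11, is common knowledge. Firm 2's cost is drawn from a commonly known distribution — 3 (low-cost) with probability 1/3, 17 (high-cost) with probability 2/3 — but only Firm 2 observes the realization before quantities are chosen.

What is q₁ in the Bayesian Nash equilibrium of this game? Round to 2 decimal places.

23.78

Type-c best response for Firm 2: q₂(c) = (81 − c)/2 − q₁/2.
Firm 1 maximizes expected profit; its first-order condition is 81 − 2q₁ − E[q₂] − 11 = 0.
Substituting E[q₂] and solving: E[c₂] = 12.3333, so q₁ = (81 − 2·11 + 12.3333)/3 = 23.7778.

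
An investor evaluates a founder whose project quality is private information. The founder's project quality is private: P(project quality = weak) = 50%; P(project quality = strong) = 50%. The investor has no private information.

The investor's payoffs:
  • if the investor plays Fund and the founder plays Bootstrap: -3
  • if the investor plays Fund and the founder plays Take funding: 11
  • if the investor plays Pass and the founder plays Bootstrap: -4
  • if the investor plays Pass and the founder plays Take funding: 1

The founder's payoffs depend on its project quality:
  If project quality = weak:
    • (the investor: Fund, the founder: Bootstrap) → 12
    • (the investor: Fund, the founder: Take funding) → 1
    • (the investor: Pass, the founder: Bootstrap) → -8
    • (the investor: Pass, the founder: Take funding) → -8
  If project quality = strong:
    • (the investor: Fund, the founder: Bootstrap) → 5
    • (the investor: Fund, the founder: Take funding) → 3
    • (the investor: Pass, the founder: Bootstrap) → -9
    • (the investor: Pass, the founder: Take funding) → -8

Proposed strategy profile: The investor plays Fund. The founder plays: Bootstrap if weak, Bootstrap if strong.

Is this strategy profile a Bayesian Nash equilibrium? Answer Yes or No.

A profile is a BNE iff every type of every player is best-responding given beliefs about the other side.
The investor plays Fund: E[Fund] = 0.5·(-3) + 0.5·(-3) = -3; E[Pass] = -4. Best-responding. ✓
The founder (project quality weak), facing Fund: Bootstrap gives 12, Take funding gives 1. Proposed Bootstrap is best. ✓
The founder (project quality strong), facing Fund: Bootstrap gives 5, Take funding gives 3. Proposed Bootstrap is best. ✓

Yes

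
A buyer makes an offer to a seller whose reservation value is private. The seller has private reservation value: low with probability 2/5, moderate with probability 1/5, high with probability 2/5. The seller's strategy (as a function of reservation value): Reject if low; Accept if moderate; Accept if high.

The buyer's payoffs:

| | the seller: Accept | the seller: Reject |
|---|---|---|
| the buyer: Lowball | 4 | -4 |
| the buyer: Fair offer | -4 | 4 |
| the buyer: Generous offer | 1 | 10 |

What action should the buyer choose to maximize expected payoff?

Compute the buyer's expected payoff for each action, taking the expectation over the seller's type.
E[Lowball] = 2/5·(-4) + 1/5·(4) + 2/5·(4) = 4/5
E[Fair offer] = 2/5·(4) + 1/5·(-4) + 2/5·(-4) = -4/5
E[Generous offer] = 2/5·(10) + 1/5·(1) + 2/5·(1) = 23/5
Best response: Generous offer (23/5 is the largest).

Generous offer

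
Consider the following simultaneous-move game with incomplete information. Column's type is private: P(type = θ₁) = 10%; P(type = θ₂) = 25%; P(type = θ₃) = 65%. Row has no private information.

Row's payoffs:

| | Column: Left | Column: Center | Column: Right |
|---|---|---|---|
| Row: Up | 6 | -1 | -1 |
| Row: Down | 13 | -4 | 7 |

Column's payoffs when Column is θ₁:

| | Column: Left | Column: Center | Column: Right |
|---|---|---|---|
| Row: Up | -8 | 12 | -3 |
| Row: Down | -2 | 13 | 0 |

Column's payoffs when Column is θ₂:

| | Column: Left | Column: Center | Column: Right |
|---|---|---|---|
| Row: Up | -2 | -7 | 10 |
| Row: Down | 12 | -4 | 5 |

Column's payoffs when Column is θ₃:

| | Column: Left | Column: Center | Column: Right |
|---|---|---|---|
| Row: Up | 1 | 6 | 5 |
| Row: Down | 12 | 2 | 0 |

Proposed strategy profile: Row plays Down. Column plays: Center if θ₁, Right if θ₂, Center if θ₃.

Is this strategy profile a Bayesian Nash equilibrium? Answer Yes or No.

No

Row plays Down: E[Down] = 0.1·(-4) + 0.25·(7) + 0.65·(-4) = -1.25; E[Up] = -1. Not best-responding. ✗
Column (type θ₁), facing Down: Left gives -2, Center gives 13, Right gives 0. Proposed Center is best. ✓
Column (type θ₂), facing Down: Left gives 12, Center gives -4, Right gives 5. Proposed Right is not best — profitable deviation exists. ✗
Column (type θ₃), facing Down: Left gives 12, Center gives 2, Right gives 0. Proposed Center is not best — profitable deviation exists. ✗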